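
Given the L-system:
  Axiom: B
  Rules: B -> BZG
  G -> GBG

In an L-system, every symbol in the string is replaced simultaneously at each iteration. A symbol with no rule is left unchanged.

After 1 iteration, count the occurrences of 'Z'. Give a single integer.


Answer: 1

Derivation:
Step 0: B  (0 'Z')
Step 1: BZG  (1 'Z')


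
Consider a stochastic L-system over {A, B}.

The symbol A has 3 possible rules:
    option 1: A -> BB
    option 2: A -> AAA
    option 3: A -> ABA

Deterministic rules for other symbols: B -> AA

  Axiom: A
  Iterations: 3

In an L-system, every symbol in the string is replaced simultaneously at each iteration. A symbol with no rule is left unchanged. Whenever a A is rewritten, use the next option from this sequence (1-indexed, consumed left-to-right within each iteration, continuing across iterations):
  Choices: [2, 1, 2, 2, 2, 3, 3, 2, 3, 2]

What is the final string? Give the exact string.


Step 0: A
Step 1: AAA  (used choices [2])
Step 2: BBAAAAAA  (used choices [1, 2, 2])
Step 3: AAAAAAAABAABAAAAABAAAA  (used choices [2, 3, 3, 2, 3, 2])

Answer: AAAAAAAABAABAAAAABAAAA


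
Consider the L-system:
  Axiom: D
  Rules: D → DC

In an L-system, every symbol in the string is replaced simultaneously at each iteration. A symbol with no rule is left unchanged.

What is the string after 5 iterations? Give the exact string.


Answer: DCCCCC

Derivation:
Step 0: D
Step 1: DC
Step 2: DCC
Step 3: DCCC
Step 4: DCCCC
Step 5: DCCCCC


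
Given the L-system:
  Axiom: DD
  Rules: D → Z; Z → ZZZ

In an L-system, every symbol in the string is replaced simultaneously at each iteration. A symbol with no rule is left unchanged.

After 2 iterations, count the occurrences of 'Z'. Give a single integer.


Answer: 6

Derivation:
Step 0: DD  (0 'Z')
Step 1: ZZ  (2 'Z')
Step 2: ZZZZZZ  (6 'Z')


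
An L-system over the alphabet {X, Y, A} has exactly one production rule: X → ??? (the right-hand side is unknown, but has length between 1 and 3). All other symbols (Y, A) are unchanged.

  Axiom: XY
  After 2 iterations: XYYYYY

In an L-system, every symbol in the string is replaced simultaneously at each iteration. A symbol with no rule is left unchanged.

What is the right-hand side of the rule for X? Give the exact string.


Trying X → XYY:
  Step 0: XY
  Step 1: XYYY
  Step 2: XYYYYY
Matches the given result.

Answer: XYY


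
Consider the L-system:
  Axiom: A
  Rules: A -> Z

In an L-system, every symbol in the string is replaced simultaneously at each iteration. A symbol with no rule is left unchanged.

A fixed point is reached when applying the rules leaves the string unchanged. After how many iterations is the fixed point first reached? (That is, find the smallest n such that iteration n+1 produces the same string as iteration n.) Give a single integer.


Answer: 1

Derivation:
Step 0: A
Step 1: Z
Step 2: Z  (unchanged — fixed point at step 1)


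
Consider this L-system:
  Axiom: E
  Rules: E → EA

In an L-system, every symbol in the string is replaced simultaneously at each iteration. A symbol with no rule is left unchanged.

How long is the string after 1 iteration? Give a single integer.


Answer: 2

Derivation:
Step 0: length = 1
Step 1: length = 2


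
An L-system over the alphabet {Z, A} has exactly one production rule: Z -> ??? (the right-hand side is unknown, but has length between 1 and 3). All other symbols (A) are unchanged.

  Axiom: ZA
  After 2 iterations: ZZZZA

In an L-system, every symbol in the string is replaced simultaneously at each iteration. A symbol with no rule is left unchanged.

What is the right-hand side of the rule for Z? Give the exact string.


Trying Z -> ZZ:
  Step 0: ZA
  Step 1: ZZA
  Step 2: ZZZZA
Matches the given result.

Answer: ZZ


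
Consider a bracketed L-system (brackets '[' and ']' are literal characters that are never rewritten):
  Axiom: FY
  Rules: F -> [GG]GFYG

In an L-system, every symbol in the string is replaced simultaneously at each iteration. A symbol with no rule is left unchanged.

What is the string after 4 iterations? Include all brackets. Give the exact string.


Step 0: FY
Step 1: [GG]GFYGY
Step 2: [GG]G[GG]GFYGYGY
Step 3: [GG]G[GG]G[GG]GFYGYGYGY
Step 4: [GG]G[GG]G[GG]G[GG]GFYGYGYGYGY

Answer: [GG]G[GG]G[GG]G[GG]GFYGYGYGYGY


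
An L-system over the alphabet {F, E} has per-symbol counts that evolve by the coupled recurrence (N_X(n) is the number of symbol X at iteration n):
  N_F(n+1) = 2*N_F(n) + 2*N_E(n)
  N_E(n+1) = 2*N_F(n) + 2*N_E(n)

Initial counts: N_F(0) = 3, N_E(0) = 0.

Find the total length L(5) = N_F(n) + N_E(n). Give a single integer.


Step 0: N_F=3, N_E=0, L=3
Step 1: N_F=6, N_E=6, L=12
Step 2: N_F=24, N_E=24, L=48
Step 3: N_F=96, N_E=96, L=192
Step 4: N_F=384, N_E=384, L=768
Step 5: N_F=1536, N_E=1536, L=3072

Answer: 3072


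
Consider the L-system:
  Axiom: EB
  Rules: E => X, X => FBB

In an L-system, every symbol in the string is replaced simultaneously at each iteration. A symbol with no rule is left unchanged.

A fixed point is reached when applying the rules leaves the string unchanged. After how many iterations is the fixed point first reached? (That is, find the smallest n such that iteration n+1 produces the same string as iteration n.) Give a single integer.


Step 0: EB
Step 1: XB
Step 2: FBBB
Step 3: FBBB  (unchanged — fixed point at step 2)

Answer: 2


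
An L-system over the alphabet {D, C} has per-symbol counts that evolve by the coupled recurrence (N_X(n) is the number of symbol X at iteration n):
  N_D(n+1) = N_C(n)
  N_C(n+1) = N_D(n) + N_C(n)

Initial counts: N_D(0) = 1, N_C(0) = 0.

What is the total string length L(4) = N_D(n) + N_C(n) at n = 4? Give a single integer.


Step 0: N_D=1, N_C=0, L=1
Step 1: N_D=0, N_C=1, L=1
Step 2: N_D=1, N_C=1, L=2
Step 3: N_D=1, N_C=2, L=3
Step 4: N_D=2, N_C=3, L=5

Answer: 5


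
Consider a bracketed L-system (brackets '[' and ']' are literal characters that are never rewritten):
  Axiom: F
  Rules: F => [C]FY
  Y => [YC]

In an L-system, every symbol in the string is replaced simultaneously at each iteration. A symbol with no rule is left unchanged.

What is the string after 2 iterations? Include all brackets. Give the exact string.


Answer: [C][C]FY[YC]

Derivation:
Step 0: F
Step 1: [C]FY
Step 2: [C][C]FY[YC]


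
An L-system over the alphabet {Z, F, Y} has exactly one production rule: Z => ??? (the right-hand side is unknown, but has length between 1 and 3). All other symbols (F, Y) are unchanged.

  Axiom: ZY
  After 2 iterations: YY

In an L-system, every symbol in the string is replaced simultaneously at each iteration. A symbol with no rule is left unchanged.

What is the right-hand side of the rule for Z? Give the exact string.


Trying Z => Y:
  Step 0: ZY
  Step 1: YY
  Step 2: YY
Matches the given result.

Answer: Y


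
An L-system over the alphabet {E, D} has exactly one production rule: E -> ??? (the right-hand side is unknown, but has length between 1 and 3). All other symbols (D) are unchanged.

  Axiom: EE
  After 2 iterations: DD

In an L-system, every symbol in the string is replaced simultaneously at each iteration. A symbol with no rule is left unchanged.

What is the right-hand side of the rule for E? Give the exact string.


Answer: D

Derivation:
Trying E -> D:
  Step 0: EE
  Step 1: DD
  Step 2: DD
Matches the given result.


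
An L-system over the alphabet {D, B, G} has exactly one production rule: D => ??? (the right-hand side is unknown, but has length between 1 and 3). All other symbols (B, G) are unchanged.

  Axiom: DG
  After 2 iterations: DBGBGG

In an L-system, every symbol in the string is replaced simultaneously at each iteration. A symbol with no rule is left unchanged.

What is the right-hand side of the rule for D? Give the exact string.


Answer: DBG

Derivation:
Trying D => DBG:
  Step 0: DG
  Step 1: DBGG
  Step 2: DBGBGG
Matches the given result.


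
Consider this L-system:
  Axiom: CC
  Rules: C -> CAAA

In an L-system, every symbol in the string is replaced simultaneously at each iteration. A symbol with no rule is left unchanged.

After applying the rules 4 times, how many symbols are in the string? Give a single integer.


Step 0: length = 2
Step 1: length = 8
Step 2: length = 14
Step 3: length = 20
Step 4: length = 26

Answer: 26


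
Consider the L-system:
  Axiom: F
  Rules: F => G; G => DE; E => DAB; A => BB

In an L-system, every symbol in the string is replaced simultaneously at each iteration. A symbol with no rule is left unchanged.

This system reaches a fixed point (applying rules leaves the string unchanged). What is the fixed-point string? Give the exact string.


Step 0: F
Step 1: G
Step 2: DE
Step 3: DDAB
Step 4: DDBBB
Step 5: DDBBB  (unchanged — fixed point at step 4)

Answer: DDBBB


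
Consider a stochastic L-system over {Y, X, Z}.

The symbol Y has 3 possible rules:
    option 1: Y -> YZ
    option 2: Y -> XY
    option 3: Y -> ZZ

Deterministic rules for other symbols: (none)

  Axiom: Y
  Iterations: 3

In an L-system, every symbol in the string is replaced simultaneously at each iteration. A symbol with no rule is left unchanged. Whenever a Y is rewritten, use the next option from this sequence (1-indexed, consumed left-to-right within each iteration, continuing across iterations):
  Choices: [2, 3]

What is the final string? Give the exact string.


Step 0: Y
Step 1: XY  (used choices [2])
Step 2: XZZ  (used choices [3])
Step 3: XZZ  (used choices [])

Answer: XZZ


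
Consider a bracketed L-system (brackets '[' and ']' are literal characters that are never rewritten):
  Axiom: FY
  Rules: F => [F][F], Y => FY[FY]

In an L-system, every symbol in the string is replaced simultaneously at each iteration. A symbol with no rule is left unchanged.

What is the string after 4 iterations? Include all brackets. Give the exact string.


Answer: [[[[F][F]][[F][F]]][[[F][F]][[F][F]]]][[[[F][F]][[F][F]]][[[F][F]][[F][F]]]][[[F][F]][[F][F]]][[[F][F]][[F][F]]][[F][F]][[F][F]][F][F]FY[FY][[F][F]FY[FY]][[[F][F]][[F][F]][F][F]FY[FY][[F][F]FY[FY]]][[[[F][F]][[F][F]]][[[F][F]][[F][F]]][[F][F]][[F][F]][F][F]FY[FY][[F][F]FY[FY]][[[F][F]][[F][F]][F][F]FY[FY][[F][F]FY[FY]]]]

Derivation:
Step 0: FY
Step 1: [F][F]FY[FY]
Step 2: [[F][F]][[F][F]][F][F]FY[FY][[F][F]FY[FY]]
Step 3: [[[F][F]][[F][F]]][[[F][F]][[F][F]]][[F][F]][[F][F]][F][F]FY[FY][[F][F]FY[FY]][[[F][F]][[F][F]][F][F]FY[FY][[F][F]FY[FY]]]
Step 4: [[[[F][F]][[F][F]]][[[F][F]][[F][F]]]][[[[F][F]][[F][F]]][[[F][F]][[F][F]]]][[[F][F]][[F][F]]][[[F][F]][[F][F]]][[F][F]][[F][F]][F][F]FY[FY][[F][F]FY[FY]][[[F][F]][[F][F]][F][F]FY[FY][[F][F]FY[FY]]][[[[F][F]][[F][F]]][[[F][F]][[F][F]]][[F][F]][[F][F]][F][F]FY[FY][[F][F]FY[FY]][[[F][F]][[F][F]][F][F]FY[FY][[F][F]FY[FY]]]]


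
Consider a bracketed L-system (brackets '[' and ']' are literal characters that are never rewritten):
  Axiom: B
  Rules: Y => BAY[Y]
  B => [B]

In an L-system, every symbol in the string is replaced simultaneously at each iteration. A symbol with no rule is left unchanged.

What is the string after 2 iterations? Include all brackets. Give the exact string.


Answer: [[B]]

Derivation:
Step 0: B
Step 1: [B]
Step 2: [[B]]


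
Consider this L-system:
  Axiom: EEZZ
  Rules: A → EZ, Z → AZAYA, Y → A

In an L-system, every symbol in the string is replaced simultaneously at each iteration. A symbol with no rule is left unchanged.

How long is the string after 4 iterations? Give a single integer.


Answer: 156

Derivation:
Step 0: length = 4
Step 1: length = 12
Step 2: length = 26
Step 3: length = 66
Step 4: length = 156


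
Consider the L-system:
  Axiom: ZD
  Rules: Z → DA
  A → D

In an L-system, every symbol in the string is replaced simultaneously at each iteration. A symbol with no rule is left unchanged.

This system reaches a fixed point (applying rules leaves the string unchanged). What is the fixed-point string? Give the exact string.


Answer: DDD

Derivation:
Step 0: ZD
Step 1: DAD
Step 2: DDD
Step 3: DDD  (unchanged — fixed point at step 2)


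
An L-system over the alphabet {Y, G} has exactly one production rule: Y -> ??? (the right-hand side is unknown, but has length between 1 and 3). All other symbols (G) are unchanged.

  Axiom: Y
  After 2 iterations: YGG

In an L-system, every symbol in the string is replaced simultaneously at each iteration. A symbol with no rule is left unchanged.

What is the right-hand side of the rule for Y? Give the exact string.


Answer: YG

Derivation:
Trying Y -> YG:
  Step 0: Y
  Step 1: YG
  Step 2: YGG
Matches the given result.


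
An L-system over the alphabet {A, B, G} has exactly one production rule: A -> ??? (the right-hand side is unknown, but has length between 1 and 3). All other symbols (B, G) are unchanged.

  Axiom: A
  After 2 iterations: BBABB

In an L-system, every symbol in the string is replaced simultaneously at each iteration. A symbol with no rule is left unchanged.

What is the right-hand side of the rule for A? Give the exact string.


Trying A -> BAB:
  Step 0: A
  Step 1: BAB
  Step 2: BBABB
Matches the given result.

Answer: BAB


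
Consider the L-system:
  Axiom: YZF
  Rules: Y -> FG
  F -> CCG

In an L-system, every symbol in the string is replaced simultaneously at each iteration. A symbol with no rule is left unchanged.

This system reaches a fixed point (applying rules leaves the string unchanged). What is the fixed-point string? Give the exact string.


Answer: CCGGZCCG

Derivation:
Step 0: YZF
Step 1: FGZCCG
Step 2: CCGGZCCG
Step 3: CCGGZCCG  (unchanged — fixed point at step 2)


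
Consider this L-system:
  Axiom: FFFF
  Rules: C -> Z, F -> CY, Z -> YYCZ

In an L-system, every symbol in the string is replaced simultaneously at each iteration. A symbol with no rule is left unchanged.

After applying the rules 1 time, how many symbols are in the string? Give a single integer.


Answer: 8

Derivation:
Step 0: length = 4
Step 1: length = 8


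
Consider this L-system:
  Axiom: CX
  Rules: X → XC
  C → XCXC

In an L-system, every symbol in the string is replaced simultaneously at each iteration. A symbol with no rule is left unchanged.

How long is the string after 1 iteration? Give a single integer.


Step 0: length = 2
Step 1: length = 6

Answer: 6


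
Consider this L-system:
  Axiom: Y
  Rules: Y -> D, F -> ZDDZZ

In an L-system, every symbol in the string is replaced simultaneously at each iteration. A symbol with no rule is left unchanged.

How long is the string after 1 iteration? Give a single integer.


Answer: 1

Derivation:
Step 0: length = 1
Step 1: length = 1


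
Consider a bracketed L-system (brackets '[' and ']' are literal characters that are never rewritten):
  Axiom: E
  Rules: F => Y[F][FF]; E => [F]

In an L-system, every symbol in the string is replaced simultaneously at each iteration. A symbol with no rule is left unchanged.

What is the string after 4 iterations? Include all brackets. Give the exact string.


Answer: [Y[Y[Y[F][FF]][Y[F][FF]Y[F][FF]]][Y[Y[F][FF]][Y[F][FF]Y[F][FF]]Y[Y[F][FF]][Y[F][FF]Y[F][FF]]]]

Derivation:
Step 0: E
Step 1: [F]
Step 2: [Y[F][FF]]
Step 3: [Y[Y[F][FF]][Y[F][FF]Y[F][FF]]]
Step 4: [Y[Y[Y[F][FF]][Y[F][FF]Y[F][FF]]][Y[Y[F][FF]][Y[F][FF]Y[F][FF]]Y[Y[F][FF]][Y[F][FF]Y[F][FF]]]]


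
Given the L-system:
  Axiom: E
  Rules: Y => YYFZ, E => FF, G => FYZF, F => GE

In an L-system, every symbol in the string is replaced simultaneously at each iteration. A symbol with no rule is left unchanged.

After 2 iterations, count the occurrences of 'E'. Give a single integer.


Step 0: E  (1 'E')
Step 1: FF  (0 'E')
Step 2: GEGE  (2 'E')

Answer: 2


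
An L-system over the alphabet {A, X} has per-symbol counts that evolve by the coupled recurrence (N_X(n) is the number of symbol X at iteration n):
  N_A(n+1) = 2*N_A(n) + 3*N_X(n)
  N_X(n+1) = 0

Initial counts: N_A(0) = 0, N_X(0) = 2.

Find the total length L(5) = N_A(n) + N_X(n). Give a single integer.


Answer: 96

Derivation:
Step 0: N_A=0, N_X=2, L=2
Step 1: N_A=6, N_X=0, L=6
Step 2: N_A=12, N_X=0, L=12
Step 3: N_A=24, N_X=0, L=24
Step 4: N_A=48, N_X=0, L=48
Step 5: N_A=96, N_X=0, L=96


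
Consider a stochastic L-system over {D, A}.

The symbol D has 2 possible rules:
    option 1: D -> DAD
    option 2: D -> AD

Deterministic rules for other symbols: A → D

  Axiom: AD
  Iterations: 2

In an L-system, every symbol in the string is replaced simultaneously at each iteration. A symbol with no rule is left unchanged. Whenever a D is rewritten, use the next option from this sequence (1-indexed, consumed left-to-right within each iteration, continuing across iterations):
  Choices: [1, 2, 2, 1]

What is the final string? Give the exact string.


Step 0: AD
Step 1: DDAD  (used choices [1])
Step 2: ADADDDAD  (used choices [2, 2, 1])

Answer: ADADDDAD


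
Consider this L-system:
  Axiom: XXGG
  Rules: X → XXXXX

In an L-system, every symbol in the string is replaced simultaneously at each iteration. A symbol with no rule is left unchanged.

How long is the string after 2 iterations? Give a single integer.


Step 0: length = 4
Step 1: length = 12
Step 2: length = 52

Answer: 52


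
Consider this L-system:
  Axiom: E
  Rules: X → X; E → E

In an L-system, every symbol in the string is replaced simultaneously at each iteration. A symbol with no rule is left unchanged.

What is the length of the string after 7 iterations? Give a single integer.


Step 0: length = 1
Step 1: length = 1
Step 2: length = 1
Step 3: length = 1
Step 4: length = 1
Step 5: length = 1
Step 6: length = 1
Step 7: length = 1

Answer: 1


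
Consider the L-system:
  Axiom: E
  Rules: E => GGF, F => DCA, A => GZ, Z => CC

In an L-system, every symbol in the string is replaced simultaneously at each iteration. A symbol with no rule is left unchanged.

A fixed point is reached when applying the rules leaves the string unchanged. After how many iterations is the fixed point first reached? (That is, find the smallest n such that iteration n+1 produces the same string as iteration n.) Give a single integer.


Answer: 4

Derivation:
Step 0: E
Step 1: GGF
Step 2: GGDCA
Step 3: GGDCGZ
Step 4: GGDCGCC
Step 5: GGDCGCC  (unchanged — fixed point at step 4)


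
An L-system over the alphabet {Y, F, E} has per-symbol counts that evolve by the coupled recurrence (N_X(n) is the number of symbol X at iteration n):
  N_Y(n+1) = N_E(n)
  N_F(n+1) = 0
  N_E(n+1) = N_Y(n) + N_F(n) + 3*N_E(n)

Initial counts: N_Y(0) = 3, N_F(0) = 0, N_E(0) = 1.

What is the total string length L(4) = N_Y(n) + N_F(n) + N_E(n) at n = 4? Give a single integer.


Answer: 271

Derivation:
Step 0: N_Y=3, N_F=0, N_E=1, L=4
Step 1: N_Y=1, N_F=0, N_E=6, L=7
Step 2: N_Y=6, N_F=0, N_E=19, L=25
Step 3: N_Y=19, N_F=0, N_E=63, L=82
Step 4: N_Y=63, N_F=0, N_E=208, L=271


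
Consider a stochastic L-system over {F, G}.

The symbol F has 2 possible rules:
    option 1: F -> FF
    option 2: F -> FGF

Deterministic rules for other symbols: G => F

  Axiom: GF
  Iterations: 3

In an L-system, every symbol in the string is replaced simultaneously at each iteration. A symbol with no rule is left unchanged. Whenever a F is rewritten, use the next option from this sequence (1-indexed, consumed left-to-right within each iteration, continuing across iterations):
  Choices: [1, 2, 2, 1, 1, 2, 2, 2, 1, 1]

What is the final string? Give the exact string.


Answer: FFFFGFFGFFFGFFFFF

Derivation:
Step 0: GF
Step 1: FFF  (used choices [1])
Step 2: FGFFGFFF  (used choices [2, 2, 1])
Step 3: FFFFGFFGFFFGFFFFF  (used choices [1, 2, 2, 2, 1, 1])


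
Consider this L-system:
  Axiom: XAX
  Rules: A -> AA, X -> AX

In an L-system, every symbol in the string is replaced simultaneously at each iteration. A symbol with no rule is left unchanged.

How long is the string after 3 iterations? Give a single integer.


Step 0: length = 3
Step 1: length = 6
Step 2: length = 12
Step 3: length = 24

Answer: 24


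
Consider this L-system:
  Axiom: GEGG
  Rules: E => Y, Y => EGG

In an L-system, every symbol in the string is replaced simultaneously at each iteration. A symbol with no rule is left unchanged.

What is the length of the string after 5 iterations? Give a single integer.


Answer: 8

Derivation:
Step 0: length = 4
Step 1: length = 4
Step 2: length = 6
Step 3: length = 6
Step 4: length = 8
Step 5: length = 8


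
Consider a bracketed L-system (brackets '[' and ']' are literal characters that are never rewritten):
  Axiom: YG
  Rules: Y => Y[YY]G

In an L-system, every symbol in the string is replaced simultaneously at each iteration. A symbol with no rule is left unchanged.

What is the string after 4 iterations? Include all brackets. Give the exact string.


Step 0: YG
Step 1: Y[YY]GG
Step 2: Y[YY]G[Y[YY]GY[YY]G]GG
Step 3: Y[YY]G[Y[YY]GY[YY]G]G[Y[YY]G[Y[YY]GY[YY]G]GY[YY]G[Y[YY]GY[YY]G]G]GG
Step 4: Y[YY]G[Y[YY]GY[YY]G]G[Y[YY]G[Y[YY]GY[YY]G]GY[YY]G[Y[YY]GY[YY]G]G]G[Y[YY]G[Y[YY]GY[YY]G]G[Y[YY]G[Y[YY]GY[YY]G]GY[YY]G[Y[YY]GY[YY]G]G]GY[YY]G[Y[YY]GY[YY]G]G[Y[YY]G[Y[YY]GY[YY]G]GY[YY]G[Y[YY]GY[YY]G]G]G]GG

Answer: Y[YY]G[Y[YY]GY[YY]G]G[Y[YY]G[Y[YY]GY[YY]G]GY[YY]G[Y[YY]GY[YY]G]G]G[Y[YY]G[Y[YY]GY[YY]G]G[Y[YY]G[Y[YY]GY[YY]G]GY[YY]G[Y[YY]GY[YY]G]G]GY[YY]G[Y[YY]GY[YY]G]G[Y[YY]G[Y[YY]GY[YY]G]GY[YY]G[Y[YY]GY[YY]G]G]G]GG


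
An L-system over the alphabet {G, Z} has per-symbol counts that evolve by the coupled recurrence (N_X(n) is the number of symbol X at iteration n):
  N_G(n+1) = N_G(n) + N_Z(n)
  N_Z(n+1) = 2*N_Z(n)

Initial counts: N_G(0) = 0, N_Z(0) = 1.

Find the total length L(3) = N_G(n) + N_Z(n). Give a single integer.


Step 0: N_G=0, N_Z=1, L=1
Step 1: N_G=1, N_Z=2, L=3
Step 2: N_G=3, N_Z=4, L=7
Step 3: N_G=7, N_Z=8, L=15

Answer: 15


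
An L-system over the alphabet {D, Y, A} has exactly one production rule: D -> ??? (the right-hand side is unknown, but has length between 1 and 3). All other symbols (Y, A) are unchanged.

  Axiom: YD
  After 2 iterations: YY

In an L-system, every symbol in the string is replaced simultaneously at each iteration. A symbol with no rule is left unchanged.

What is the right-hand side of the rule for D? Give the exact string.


Answer: Y

Derivation:
Trying D -> Y:
  Step 0: YD
  Step 1: YY
  Step 2: YY
Matches the given result.


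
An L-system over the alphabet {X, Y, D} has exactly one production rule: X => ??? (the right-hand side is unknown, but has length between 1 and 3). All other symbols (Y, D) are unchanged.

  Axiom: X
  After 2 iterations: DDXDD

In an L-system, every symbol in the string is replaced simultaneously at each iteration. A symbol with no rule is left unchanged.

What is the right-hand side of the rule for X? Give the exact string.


Answer: DXD

Derivation:
Trying X => DXD:
  Step 0: X
  Step 1: DXD
  Step 2: DDXDD
Matches the given result.


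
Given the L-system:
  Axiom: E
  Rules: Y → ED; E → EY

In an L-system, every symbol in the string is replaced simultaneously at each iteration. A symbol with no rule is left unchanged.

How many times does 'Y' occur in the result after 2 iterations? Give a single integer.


Step 0: E  (0 'Y')
Step 1: EY  (1 'Y')
Step 2: EYED  (1 'Y')

Answer: 1


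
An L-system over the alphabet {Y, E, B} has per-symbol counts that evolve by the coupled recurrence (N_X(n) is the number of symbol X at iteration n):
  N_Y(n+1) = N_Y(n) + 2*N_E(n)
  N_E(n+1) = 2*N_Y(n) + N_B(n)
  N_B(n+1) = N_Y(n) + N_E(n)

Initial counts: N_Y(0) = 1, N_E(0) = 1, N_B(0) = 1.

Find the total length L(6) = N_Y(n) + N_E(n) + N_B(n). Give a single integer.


Step 0: N_Y=1, N_E=1, N_B=1, L=3
Step 1: N_Y=3, N_E=3, N_B=2, L=8
Step 2: N_Y=9, N_E=8, N_B=6, L=23
Step 3: N_Y=25, N_E=24, N_B=17, L=66
Step 4: N_Y=73, N_E=67, N_B=49, L=189
Step 5: N_Y=207, N_E=195, N_B=140, L=542
Step 6: N_Y=597, N_E=554, N_B=402, L=1553

Answer: 1553


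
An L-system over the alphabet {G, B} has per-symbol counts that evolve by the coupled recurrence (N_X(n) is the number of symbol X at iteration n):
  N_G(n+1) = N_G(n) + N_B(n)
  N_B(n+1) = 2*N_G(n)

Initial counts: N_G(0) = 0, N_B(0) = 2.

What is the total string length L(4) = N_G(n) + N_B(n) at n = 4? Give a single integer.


Step 0: N_G=0, N_B=2, L=2
Step 1: N_G=2, N_B=0, L=2
Step 2: N_G=2, N_B=4, L=6
Step 3: N_G=6, N_B=4, L=10
Step 4: N_G=10, N_B=12, L=22

Answer: 22


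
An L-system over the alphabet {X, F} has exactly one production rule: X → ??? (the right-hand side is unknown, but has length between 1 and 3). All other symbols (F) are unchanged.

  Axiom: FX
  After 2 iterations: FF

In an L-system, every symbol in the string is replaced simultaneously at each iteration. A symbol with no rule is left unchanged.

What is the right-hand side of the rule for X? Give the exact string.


Answer: F

Derivation:
Trying X → F:
  Step 0: FX
  Step 1: FF
  Step 2: FF
Matches the given result.


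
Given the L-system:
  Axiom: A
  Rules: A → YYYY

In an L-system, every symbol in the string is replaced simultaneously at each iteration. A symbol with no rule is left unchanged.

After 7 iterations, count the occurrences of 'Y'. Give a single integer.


Step 0: A  (0 'Y')
Step 1: YYYY  (4 'Y')
Step 2: YYYY  (4 'Y')
Step 3: YYYY  (4 'Y')
Step 4: YYYY  (4 'Y')
Step 5: YYYY  (4 'Y')
Step 6: YYYY  (4 'Y')
Step 7: YYYY  (4 'Y')

Answer: 4


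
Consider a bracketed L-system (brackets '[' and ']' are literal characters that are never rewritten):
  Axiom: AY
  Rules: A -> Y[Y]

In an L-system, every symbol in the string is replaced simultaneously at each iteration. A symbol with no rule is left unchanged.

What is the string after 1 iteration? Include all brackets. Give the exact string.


Step 0: AY
Step 1: Y[Y]Y

Answer: Y[Y]Y


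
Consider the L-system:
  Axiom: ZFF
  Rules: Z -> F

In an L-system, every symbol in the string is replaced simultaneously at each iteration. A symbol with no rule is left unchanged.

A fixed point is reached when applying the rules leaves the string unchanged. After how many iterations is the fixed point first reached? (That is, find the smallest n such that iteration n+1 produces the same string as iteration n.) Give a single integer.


Answer: 1

Derivation:
Step 0: ZFF
Step 1: FFF
Step 2: FFF  (unchanged — fixed point at step 1)


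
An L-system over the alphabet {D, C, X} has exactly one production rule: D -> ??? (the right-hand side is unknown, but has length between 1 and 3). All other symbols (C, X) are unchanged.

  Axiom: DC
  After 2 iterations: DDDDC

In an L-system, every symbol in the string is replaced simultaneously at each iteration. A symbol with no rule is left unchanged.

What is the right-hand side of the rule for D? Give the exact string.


Answer: DD

Derivation:
Trying D -> DD:
  Step 0: DC
  Step 1: DDC
  Step 2: DDDDC
Matches the given result.


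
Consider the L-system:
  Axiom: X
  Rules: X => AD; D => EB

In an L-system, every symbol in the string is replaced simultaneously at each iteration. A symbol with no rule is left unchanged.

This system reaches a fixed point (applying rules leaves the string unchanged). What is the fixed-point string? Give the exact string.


Step 0: X
Step 1: AD
Step 2: AEB
Step 3: AEB  (unchanged — fixed point at step 2)

Answer: AEB


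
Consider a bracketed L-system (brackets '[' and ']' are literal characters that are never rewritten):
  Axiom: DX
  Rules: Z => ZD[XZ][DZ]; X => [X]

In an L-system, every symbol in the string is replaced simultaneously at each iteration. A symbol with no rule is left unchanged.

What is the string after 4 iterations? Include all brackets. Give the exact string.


Step 0: DX
Step 1: D[X]
Step 2: D[[X]]
Step 3: D[[[X]]]
Step 4: D[[[[X]]]]

Answer: D[[[[X]]]]


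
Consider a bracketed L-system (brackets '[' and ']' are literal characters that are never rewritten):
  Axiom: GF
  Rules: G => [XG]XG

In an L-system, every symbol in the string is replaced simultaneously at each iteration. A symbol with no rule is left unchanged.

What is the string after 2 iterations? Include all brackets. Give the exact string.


Answer: [X[XG]XG]X[XG]XGF

Derivation:
Step 0: GF
Step 1: [XG]XGF
Step 2: [X[XG]XG]X[XG]XGF


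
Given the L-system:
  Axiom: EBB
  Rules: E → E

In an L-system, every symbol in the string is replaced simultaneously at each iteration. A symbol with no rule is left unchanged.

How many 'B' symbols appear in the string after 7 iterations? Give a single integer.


Answer: 2

Derivation:
Step 0: EBB  (2 'B')
Step 1: EBB  (2 'B')
Step 2: EBB  (2 'B')
Step 3: EBB  (2 'B')
Step 4: EBB  (2 'B')
Step 5: EBB  (2 'B')
Step 6: EBB  (2 'B')
Step 7: EBB  (2 'B')


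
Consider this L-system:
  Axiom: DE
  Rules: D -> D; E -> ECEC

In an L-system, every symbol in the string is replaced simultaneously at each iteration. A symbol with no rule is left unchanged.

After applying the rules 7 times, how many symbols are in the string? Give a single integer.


Step 0: length = 2
Step 1: length = 5
Step 2: length = 11
Step 3: length = 23
Step 4: length = 47
Step 5: length = 95
Step 6: length = 191
Step 7: length = 383

Answer: 383


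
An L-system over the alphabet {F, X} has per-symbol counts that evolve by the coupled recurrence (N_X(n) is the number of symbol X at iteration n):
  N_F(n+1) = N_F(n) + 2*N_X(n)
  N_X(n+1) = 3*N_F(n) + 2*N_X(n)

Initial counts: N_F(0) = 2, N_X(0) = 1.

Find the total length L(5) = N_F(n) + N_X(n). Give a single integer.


Step 0: N_F=2, N_X=1, L=3
Step 1: N_F=4, N_X=8, L=12
Step 2: N_F=20, N_X=28, L=48
Step 3: N_F=76, N_X=116, L=192
Step 4: N_F=308, N_X=460, L=768
Step 5: N_F=1228, N_X=1844, L=3072

Answer: 3072


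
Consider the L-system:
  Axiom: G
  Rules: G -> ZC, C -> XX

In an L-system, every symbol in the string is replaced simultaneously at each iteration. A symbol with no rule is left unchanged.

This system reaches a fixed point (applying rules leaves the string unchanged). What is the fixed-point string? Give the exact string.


Step 0: G
Step 1: ZC
Step 2: ZXX
Step 3: ZXX  (unchanged — fixed point at step 2)

Answer: ZXX


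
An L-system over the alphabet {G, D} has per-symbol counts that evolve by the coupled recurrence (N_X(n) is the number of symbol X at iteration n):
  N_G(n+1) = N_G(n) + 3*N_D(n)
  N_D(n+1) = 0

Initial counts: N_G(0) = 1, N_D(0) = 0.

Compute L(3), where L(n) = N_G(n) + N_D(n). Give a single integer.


Step 0: N_G=1, N_D=0, L=1
Step 1: N_G=1, N_D=0, L=1
Step 2: N_G=1, N_D=0, L=1
Step 3: N_G=1, N_D=0, L=1

Answer: 1


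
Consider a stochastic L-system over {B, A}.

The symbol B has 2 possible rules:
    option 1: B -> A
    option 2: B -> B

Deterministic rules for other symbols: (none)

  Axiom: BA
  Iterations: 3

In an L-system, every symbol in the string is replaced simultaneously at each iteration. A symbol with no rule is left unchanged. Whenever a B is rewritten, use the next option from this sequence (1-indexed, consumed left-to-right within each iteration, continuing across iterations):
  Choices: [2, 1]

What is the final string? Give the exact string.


Step 0: BA
Step 1: BA  (used choices [2])
Step 2: AA  (used choices [1])
Step 3: AA  (used choices [])

Answer: AA


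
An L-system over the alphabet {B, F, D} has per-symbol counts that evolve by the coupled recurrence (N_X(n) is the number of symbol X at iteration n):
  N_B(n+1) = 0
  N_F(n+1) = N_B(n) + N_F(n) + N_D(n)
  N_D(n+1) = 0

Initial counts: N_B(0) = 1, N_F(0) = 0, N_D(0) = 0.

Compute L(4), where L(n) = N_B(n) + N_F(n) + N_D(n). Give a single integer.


Step 0: N_B=1, N_F=0, N_D=0, L=1
Step 1: N_B=0, N_F=1, N_D=0, L=1
Step 2: N_B=0, N_F=1, N_D=0, L=1
Step 3: N_B=0, N_F=1, N_D=0, L=1
Step 4: N_B=0, N_F=1, N_D=0, L=1

Answer: 1


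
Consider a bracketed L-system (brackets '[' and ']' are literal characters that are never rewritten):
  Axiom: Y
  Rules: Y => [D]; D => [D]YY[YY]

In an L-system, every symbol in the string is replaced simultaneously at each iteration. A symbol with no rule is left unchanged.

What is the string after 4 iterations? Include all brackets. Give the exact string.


Step 0: Y
Step 1: [D]
Step 2: [[D]YY[YY]]
Step 3: [[[D]YY[YY]][D][D][[D][D]]]
Step 4: [[[[D]YY[YY]][D][D][[D][D]]][[D]YY[YY]][[D]YY[YY]][[[D]YY[YY]][[D]YY[YY]]]]

Answer: [[[[D]YY[YY]][D][D][[D][D]]][[D]YY[YY]][[D]YY[YY]][[[D]YY[YY]][[D]YY[YY]]]]


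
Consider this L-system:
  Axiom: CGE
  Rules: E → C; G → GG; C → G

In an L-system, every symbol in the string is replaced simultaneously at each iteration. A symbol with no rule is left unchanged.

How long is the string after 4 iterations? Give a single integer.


Answer: 28

Derivation:
Step 0: length = 3
Step 1: length = 4
Step 2: length = 7
Step 3: length = 14
Step 4: length = 28


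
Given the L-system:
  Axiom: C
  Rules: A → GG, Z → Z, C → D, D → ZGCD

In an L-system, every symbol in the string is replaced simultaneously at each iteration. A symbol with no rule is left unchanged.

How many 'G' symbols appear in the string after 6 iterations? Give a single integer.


Step 0: C  (0 'G')
Step 1: D  (0 'G')
Step 2: ZGCD  (1 'G')
Step 3: ZGDZGCD  (2 'G')
Step 4: ZGZGCDZGDZGCD  (4 'G')
Step 5: ZGZGDZGCDZGZGCDZGDZGCD  (7 'G')
Step 6: ZGZGZGCDZGDZGCDZGZGDZGCDZGZGCDZGDZGCD  (12 'G')

Answer: 12


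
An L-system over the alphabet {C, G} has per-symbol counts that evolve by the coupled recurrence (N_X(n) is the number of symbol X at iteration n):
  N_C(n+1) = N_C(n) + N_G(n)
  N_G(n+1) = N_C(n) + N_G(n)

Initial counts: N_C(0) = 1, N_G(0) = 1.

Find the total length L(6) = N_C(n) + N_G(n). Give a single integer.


Step 0: N_C=1, N_G=1, L=2
Step 1: N_C=2, N_G=2, L=4
Step 2: N_C=4, N_G=4, L=8
Step 3: N_C=8, N_G=8, L=16
Step 4: N_C=16, N_G=16, L=32
Step 5: N_C=32, N_G=32, L=64
Step 6: N_C=64, N_G=64, L=128

Answer: 128


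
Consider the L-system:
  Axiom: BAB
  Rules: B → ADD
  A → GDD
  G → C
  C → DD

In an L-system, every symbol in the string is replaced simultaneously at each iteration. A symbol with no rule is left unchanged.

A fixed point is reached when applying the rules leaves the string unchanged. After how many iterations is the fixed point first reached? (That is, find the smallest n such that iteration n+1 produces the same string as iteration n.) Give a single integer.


Answer: 4

Derivation:
Step 0: BAB
Step 1: ADDGDDADD
Step 2: GDDDDCDDGDDDD
Step 3: CDDDDDDDDCDDDD
Step 4: DDDDDDDDDDDDDDDD
Step 5: DDDDDDDDDDDDDDDD  (unchanged — fixed point at step 4)


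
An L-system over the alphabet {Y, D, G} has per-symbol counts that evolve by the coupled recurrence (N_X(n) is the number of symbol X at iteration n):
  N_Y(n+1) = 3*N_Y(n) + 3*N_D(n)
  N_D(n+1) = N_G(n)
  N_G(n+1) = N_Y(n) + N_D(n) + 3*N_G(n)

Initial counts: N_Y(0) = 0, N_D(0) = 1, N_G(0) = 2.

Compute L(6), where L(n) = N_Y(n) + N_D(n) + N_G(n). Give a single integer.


Step 0: N_Y=0, N_D=1, N_G=2, L=3
Step 1: N_Y=3, N_D=2, N_G=7, L=12
Step 2: N_Y=15, N_D=7, N_G=26, L=48
Step 3: N_Y=66, N_D=26, N_G=100, L=192
Step 4: N_Y=276, N_D=100, N_G=392, L=768
Step 5: N_Y=1128, N_D=392, N_G=1552, L=3072
Step 6: N_Y=4560, N_D=1552, N_G=6176, L=12288

Answer: 12288


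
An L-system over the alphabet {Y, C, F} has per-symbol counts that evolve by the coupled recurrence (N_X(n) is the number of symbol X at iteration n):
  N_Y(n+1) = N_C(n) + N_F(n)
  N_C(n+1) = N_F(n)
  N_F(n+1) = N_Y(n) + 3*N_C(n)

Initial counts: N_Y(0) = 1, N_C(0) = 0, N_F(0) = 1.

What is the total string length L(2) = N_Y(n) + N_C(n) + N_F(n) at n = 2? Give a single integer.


Answer: 7

Derivation:
Step 0: N_Y=1, N_C=0, N_F=1, L=2
Step 1: N_Y=1, N_C=1, N_F=1, L=3
Step 2: N_Y=2, N_C=1, N_F=4, L=7


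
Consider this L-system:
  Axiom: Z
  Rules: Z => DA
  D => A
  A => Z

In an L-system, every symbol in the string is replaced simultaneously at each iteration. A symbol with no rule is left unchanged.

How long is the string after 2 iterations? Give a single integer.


Step 0: length = 1
Step 1: length = 2
Step 2: length = 2

Answer: 2


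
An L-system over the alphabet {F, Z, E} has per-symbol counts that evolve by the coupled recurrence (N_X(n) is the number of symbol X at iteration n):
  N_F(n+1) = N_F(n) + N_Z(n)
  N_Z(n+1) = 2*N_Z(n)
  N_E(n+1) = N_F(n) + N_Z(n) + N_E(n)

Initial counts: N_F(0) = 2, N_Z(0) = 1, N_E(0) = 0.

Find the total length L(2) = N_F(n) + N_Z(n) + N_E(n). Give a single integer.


Answer: 17

Derivation:
Step 0: N_F=2, N_Z=1, N_E=0, L=3
Step 1: N_F=3, N_Z=2, N_E=3, L=8
Step 2: N_F=5, N_Z=4, N_E=8, L=17


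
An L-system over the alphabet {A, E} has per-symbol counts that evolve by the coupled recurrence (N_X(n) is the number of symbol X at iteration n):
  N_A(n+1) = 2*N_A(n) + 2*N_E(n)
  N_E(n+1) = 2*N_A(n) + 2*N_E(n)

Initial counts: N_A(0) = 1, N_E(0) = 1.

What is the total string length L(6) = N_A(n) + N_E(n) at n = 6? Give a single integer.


Step 0: N_A=1, N_E=1, L=2
Step 1: N_A=4, N_E=4, L=8
Step 2: N_A=16, N_E=16, L=32
Step 3: N_A=64, N_E=64, L=128
Step 4: N_A=256, N_E=256, L=512
Step 5: N_A=1024, N_E=1024, L=2048
Step 6: N_A=4096, N_E=4096, L=8192

Answer: 8192


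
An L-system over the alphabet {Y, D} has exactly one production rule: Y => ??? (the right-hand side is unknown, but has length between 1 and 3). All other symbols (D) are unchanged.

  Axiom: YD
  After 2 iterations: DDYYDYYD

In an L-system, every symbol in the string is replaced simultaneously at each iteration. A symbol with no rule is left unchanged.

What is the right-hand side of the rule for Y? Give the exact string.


Answer: DYY

Derivation:
Trying Y => DYY:
  Step 0: YD
  Step 1: DYYD
  Step 2: DDYYDYYD
Matches the given result.


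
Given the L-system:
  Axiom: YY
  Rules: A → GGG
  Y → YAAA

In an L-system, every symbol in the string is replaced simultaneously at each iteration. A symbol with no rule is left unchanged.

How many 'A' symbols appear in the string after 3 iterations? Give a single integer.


Answer: 6

Derivation:
Step 0: YY  (0 'A')
Step 1: YAAAYAAA  (6 'A')
Step 2: YAAAGGGGGGGGGYAAAGGGGGGGGG  (6 'A')
Step 3: YAAAGGGGGGGGGGGGGGGGGGYAAAGGGGGGGGGGGGGGGGGG  (6 'A')


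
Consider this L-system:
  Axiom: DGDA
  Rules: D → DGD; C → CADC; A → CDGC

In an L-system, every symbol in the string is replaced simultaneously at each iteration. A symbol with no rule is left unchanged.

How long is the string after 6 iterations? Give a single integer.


Answer: 1213

Derivation:
Step 0: length = 4
Step 1: length = 11
Step 2: length = 27
Step 3: length = 69
Step 4: length = 177
Step 5: length = 461
Step 6: length = 1213


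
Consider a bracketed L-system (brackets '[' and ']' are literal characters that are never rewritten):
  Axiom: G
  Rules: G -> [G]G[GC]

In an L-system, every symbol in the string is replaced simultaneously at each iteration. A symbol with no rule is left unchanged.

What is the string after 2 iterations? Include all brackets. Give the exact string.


Step 0: G
Step 1: [G]G[GC]
Step 2: [[G]G[GC]][G]G[GC][[G]G[GC]C]

Answer: [[G]G[GC]][G]G[GC][[G]G[GC]C]


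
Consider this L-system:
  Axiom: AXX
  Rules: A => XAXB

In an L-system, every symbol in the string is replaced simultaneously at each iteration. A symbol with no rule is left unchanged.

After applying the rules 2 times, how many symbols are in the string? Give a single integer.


Step 0: length = 3
Step 1: length = 6
Step 2: length = 9

Answer: 9


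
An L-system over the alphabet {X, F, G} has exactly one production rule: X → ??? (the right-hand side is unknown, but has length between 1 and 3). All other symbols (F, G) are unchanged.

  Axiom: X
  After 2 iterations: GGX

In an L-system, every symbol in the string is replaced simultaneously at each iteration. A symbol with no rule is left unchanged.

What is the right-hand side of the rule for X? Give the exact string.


Answer: GX

Derivation:
Trying X → GX:
  Step 0: X
  Step 1: GX
  Step 2: GGX
Matches the given result.


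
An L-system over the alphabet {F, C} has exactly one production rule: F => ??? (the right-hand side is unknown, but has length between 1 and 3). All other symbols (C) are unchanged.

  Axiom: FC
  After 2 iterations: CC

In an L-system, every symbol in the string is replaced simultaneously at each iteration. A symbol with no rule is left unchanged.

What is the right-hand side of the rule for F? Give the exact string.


Trying F => C:
  Step 0: FC
  Step 1: CC
  Step 2: CC
Matches the given result.

Answer: C
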